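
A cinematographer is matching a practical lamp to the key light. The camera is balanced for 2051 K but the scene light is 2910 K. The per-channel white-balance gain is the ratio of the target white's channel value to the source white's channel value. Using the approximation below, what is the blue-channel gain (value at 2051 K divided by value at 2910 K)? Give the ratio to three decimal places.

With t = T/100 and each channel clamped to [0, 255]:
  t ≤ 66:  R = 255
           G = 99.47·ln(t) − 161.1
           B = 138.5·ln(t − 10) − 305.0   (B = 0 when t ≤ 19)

At 2910 K (t = 29.1):
  B = 138.5·ln(29.1 − 10) − 305.0 = 138.5·ln 19.1 − 305.0 = 138.5·2.9497 − 305.0 = 103.532.
At 2051 K (t = 20.51):
  B = 138.5·ln(20.51 − 10) − 305.0 = 138.5·ln 10.51 − 305.0 = 138.5·2.3523 − 305.0 = 20.797.
Gain = 20.797 / 103.532 = 0.2009 → 0.201.

0.201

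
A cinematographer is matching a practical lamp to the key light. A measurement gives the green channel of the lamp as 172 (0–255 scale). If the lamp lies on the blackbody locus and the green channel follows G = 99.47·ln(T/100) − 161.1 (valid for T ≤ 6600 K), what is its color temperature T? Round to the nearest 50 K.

ln t = (172 + 161.1) / 99.47 = 3.3487.
t = e^3.3487 = 28.467.
T = 100·t = 2847 K → 2850 K to the nearest 50 K.

2850 K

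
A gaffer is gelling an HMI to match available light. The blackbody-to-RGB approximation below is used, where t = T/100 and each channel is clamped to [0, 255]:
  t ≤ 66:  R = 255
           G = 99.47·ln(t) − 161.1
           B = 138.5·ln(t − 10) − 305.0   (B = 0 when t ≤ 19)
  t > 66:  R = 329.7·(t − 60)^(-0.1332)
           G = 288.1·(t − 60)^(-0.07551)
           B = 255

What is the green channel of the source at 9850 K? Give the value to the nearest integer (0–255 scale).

219

t = 9850/100 = 98.5; the t > 66 branch applies.
G = 288.1·(98.5 − 60)^(-0.07551) = 288.1·38.5^(-0.07551) = 288.1·0.75907 = 218.688.
Rounded: 219.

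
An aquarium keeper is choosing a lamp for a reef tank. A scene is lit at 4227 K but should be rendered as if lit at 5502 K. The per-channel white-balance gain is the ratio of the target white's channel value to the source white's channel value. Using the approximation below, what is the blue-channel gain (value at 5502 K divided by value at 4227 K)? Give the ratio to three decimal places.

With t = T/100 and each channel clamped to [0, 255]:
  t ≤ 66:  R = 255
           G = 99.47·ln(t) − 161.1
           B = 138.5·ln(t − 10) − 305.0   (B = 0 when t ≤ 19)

At 4227 K (t = 42.27):
  B = 138.5·ln(42.27 − 10) − 305.0 = 138.5·ln 32.27 − 305.0 = 138.5·3.4741 − 305.0 = 176.168.
At 5502 K (t = 55.02):
  B = 138.5·ln(55.02 − 10) − 305.0 = 138.5·ln 45.02 − 305.0 = 138.5·3.8071 − 305.0 = 222.284.
Gain = 222.284 / 176.168 = 1.2618 → 1.262.

1.262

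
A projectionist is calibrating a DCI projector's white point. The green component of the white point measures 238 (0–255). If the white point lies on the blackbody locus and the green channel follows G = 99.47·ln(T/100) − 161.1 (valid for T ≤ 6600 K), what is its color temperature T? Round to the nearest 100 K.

ln t = (238 + 161.1) / 99.47 = 4.0123.
t = e^4.0123 = 55.272.
T = 100·t = 5527 K → 5500 K to the nearest 100 K.

5500 K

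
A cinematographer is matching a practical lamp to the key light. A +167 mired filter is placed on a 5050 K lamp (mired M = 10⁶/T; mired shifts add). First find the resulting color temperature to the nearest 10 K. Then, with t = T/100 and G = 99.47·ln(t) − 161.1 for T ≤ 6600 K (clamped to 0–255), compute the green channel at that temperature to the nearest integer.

168

M_in = 10⁶/5050 = 198.02; M_out = 198.02 + (+167) = 365.02.
T_out = 10⁶/365.02 = 2739.6 K → 2740 K; t = 27.4.
G = 99.47·ln 27.4 − 161.1 = 99.47·3.3105 − 161.1 = 168.200.
Rounded: 168.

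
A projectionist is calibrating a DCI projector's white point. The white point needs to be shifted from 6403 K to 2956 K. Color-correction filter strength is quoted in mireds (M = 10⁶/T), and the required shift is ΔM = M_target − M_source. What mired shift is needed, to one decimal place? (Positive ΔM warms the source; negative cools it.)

+182.1 mireds

M_source = 10⁶/6403 = 156.177; M_target = 10⁶/2956 = 338.295.
ΔM = 338.295 − 156.177 = 182.118 → +182.1 mireds, a warming shift.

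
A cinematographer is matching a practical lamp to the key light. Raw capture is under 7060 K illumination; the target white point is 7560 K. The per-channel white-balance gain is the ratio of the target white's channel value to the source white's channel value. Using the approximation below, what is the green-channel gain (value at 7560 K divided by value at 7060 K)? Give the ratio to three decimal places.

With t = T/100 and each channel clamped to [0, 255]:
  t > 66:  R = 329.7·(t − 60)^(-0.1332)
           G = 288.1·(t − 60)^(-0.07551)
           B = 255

0.971

At 7060 K (t = 70.6):
  G = 288.1·(70.6 − 60)^(-0.07551) = 288.1·10.6^(-0.07551) = 288.1·0.83672 = 241.058.
At 7560 K (t = 75.6):
  G = 288.1·(75.6 − 60)^(-0.07551) = 288.1·15.6^(-0.07551) = 288.1·0.81266 = 234.126.
Gain = 234.126 / 241.058 = 0.9712 → 0.971.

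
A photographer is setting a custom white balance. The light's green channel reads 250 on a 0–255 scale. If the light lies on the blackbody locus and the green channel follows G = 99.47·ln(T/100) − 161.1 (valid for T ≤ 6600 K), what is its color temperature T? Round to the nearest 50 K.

ln t = (250 + 161.1) / 99.47 = 4.1329.
t = e^4.1329 = 62.359.
T = 100·t = 6236 K → 6250 K to the nearest 50 K.

6250 K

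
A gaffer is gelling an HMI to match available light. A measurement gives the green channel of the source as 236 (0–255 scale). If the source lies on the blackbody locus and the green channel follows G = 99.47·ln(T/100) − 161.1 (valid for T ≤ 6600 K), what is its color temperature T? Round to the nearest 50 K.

ln t = (236 + 161.1) / 99.47 = 3.9922.
t = e^3.9922 = 54.172.
T = 100·t = 5417 K → 5400 K to the nearest 50 K.

5400 K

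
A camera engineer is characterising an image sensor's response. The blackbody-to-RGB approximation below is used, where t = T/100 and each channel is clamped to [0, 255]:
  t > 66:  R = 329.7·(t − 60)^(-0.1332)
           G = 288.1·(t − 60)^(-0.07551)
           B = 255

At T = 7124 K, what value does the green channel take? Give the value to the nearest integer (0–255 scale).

t = 7124/100 = 71.24; the t > 66 branch applies.
G = 288.1·(71.24 − 60)^(-0.07551) = 288.1·11.24^(-0.07551) = 288.1·0.83302 = 239.994.
Rounded: 240.

240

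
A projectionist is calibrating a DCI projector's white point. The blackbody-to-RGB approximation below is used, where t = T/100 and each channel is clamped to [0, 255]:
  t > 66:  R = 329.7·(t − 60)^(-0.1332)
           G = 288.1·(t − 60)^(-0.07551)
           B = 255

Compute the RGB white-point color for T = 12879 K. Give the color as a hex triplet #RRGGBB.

#BCD1FF

t = 12879/100 = 128.79; the t > 66 branch applies.
R = 329.7·(128.79 − 60)^(-0.1332) = 329.7·68.79^(-0.1332) = 329.7·0.56917 = 187.655.
G = 288.1·(128.79 − 60)^(-0.07551) = 288.1·68.79^(-0.07551) = 288.1·0.72652 = 209.311.
B = 255 by definition for t > 66.
Rounded: (188, 209, 255).
In hex: #BCD1FF.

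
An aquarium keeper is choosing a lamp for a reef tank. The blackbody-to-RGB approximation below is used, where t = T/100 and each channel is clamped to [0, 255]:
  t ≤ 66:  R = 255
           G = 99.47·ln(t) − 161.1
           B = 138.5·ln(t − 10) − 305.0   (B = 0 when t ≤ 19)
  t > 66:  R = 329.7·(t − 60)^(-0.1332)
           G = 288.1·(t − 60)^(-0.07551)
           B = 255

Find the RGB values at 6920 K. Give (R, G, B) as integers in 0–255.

t = 6920/100 = 69.2; the t > 66 branch applies.
R = 329.7·(69.2 − 60)^(-0.1332) = 329.7·9.2^(-0.1332) = 329.7·0.74409 = 245.325.
G = 288.1·(69.2 − 60)^(-0.07551) = 288.1·9.2^(-0.07551) = 288.1·0.84572 = 243.651.
B = 255 by definition for t > 66.
Rounded: (245, 244, 255).

(245, 244, 255)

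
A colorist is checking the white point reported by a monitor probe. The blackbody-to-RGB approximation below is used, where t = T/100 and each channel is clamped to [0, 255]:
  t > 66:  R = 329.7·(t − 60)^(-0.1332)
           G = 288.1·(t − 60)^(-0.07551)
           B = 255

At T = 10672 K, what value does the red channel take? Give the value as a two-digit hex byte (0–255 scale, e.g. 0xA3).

t = 10672/100 = 106.72; the t > 66 branch applies.
R = 329.7·(106.72 − 60)^(-0.1332) = 329.7·46.72^(-0.1332) = 329.7·0.59927 = 197.579.
Rounded: 198; in hex, 0xC6.

0xC6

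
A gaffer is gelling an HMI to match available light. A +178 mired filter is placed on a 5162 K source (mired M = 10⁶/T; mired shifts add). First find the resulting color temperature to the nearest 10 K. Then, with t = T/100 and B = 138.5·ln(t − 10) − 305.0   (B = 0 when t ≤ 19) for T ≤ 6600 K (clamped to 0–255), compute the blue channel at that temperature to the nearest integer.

87

M_in = 10⁶/5162 = 193.72; M_out = 193.72 + (+178) = 371.72.
T_out = 10⁶/371.72 = 2690.2 K → 2690 K; t = 26.9.
B = 138.5·ln(26.9 − 10) − 305.0 = 138.5·ln 16.9 − 305.0 = 138.5·2.8273 − 305.0 = 86.583.
Rounded: 87.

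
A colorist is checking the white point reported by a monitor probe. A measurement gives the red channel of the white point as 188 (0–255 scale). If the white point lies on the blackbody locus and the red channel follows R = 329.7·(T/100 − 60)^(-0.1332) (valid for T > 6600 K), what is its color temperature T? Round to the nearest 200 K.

12800 K

(t − 60)^(-0.1332) = 188/329.7 = 0.57022.
t − 60 = 0.57022^(1/-0.1332) = 0.57022^(-7.508) = 67.848, so t = 127.848.
T = 100·t = 12785 K → 12800 K to the nearest 200 K.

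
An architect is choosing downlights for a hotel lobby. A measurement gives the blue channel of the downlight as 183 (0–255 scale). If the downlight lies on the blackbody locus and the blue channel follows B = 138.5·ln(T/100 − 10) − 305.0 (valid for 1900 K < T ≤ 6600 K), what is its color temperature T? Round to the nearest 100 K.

ln(t − 10) = (183 + 305.0) / 138.5 = 3.5235.
t − 10 = e^3.5235 = 33.902, so t = 43.902.
T = 100·t = 4390 K → 4400 K to the nearest 100 K.

4400 K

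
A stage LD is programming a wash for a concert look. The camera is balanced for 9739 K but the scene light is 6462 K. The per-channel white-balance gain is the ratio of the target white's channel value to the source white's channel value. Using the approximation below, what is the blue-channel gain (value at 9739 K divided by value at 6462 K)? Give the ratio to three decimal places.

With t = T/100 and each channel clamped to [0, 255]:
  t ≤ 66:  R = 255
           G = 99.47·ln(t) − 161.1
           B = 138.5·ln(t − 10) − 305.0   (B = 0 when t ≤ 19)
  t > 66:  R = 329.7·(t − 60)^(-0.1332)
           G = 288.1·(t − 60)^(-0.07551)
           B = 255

At 6462 K (t = 64.62):
  B = 138.5·ln(64.62 − 10) − 305.0 = 138.5·ln 54.62 − 305.0 = 138.5·4.0004 − 305.0 = 249.055.
At 9739 K (t = 97.39):
  B = 255 by definition for t > 66.
Gain = 255.000 / 249.055 = 1.0239 → 1.024.

1.024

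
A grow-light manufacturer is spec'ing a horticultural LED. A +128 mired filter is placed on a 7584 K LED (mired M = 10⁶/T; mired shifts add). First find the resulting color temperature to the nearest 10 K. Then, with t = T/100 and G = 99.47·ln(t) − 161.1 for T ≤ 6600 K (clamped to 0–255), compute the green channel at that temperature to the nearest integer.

M_in = 10⁶/7584 = 131.86; M_out = 131.86 + (+128) = 259.86.
T_out = 10⁶/259.86 = 3848.3 K → 3850 K; t = 38.5.
G = 99.47·ln 38.5 − 161.1 = 99.47·3.6507 − 161.1 = 202.031.
Rounded: 202.

202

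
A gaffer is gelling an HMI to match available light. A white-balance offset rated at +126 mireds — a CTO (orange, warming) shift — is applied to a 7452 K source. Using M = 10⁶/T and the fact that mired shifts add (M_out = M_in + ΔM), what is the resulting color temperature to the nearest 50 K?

M_in = 10⁶/7452 = 134.19 mireds.
M_out = 134.19 + (+126) = 260.19 mireds.
T_out = 10⁶/260.19 = 3843.3 K → 3850 K.

3850 K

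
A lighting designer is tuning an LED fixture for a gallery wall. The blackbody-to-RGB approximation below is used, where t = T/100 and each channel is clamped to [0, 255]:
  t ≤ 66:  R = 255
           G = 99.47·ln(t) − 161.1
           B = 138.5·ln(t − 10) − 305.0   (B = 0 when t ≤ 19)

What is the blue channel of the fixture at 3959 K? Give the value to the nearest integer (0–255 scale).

164

t = 3959/100 = 39.59; the t ≤ 66 branch applies.
B = 138.5·ln(39.59 − 10) − 305.0 = 138.5·ln 29.59 − 305.0 = 138.5·3.3874 − 305.0 = 164.160.
Rounded: 164.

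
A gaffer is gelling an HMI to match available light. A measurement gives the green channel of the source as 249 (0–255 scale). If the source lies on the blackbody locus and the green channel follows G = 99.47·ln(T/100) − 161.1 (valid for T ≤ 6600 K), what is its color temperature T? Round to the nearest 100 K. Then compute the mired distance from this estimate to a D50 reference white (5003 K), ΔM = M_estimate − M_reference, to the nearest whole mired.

ln t = (249 + 161.1) / 99.47 = 4.1229.
t = e^4.1229 = 61.735.
T = 100·t = 6174 K → 6200 K to the nearest 100 K.
M_estimate = 10⁶/6200 = 161.29; M_reference = 10⁶/5003 = 199.88.
ΔM = 161.29 − 199.88 = -38.59 → -39 mireds.

-39 mireds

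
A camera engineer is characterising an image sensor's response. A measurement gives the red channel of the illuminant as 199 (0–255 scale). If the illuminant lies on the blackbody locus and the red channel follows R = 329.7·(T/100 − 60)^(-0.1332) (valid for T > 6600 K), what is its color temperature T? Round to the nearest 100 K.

(t − 60)^(-0.1332) = 199/329.7 = 0.60358.
t − 60 = 0.60358^(1/-0.1332) = 0.60358^(-7.508) = 44.273, so t = 104.273.
T = 100·t = 10427 K → 10400 K to the nearest 100 K.

10400 K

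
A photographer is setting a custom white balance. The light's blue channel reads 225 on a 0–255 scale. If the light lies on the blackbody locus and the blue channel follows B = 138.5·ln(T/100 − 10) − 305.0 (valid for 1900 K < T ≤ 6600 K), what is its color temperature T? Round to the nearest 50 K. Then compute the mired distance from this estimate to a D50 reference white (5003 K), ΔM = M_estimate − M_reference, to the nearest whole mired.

-21 mireds

ln(t − 10) = (225 + 305.0) / 138.5 = 3.8267.
t − 10 = e^3.8267 = 45.911, so t = 55.911.
T = 100·t = 5591 K → 5600 K to the nearest 50 K.
M_estimate = 10⁶/5600 = 178.57; M_reference = 10⁶/5003 = 199.88.
ΔM = 178.57 − 199.88 = -21.31 → -21 mireds.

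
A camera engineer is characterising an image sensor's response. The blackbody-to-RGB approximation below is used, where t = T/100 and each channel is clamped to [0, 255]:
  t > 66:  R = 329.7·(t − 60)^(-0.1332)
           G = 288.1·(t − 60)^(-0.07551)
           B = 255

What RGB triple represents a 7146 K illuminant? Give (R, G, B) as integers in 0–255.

t = 7146/100 = 71.46; the t > 66 branch applies.
R = 329.7·(71.46 − 60)^(-0.1332) = 329.7·11.46^(-0.1332) = 329.7·0.72263 = 238.251.
G = 288.1·(71.46 − 60)^(-0.07551) = 288.1·11.46^(-0.07551) = 288.1·0.83180 = 239.643.
B = 255 by definition for t > 66.
Rounded: (238, 240, 255).

(238, 240, 255)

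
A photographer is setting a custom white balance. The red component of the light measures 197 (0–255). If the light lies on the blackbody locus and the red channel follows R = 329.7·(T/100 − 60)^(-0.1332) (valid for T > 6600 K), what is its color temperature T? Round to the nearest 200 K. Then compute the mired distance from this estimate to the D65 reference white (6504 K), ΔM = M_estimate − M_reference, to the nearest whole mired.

(t − 60)^(-0.1332) = 197/329.7 = 0.59751.
t − 60 = 0.59751^(1/-0.1332) = 0.59751^(-7.508) = 47.761, so t = 107.761.
T = 100·t = 10776 K → 10800 K to the nearest 200 K.
M_estimate = 10⁶/10800 = 92.59; M_reference = 10⁶/6504 = 153.75.
ΔM = 92.59 − 153.75 = -61.16 → -61 mireds.

-61 mireds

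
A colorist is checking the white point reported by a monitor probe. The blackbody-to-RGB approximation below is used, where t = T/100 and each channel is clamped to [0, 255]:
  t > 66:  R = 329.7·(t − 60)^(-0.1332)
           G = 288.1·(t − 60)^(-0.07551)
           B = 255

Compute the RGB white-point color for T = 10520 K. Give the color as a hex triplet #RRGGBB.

#C6D8FF

t = 10520/100 = 105.2; the t > 66 branch applies.
R = 329.7·(105.2 − 60)^(-0.1332) = 329.7·45.2^(-0.1332) = 329.7·0.60192 = 198.452.
G = 288.1·(105.2 − 60)^(-0.07551) = 288.1·45.2^(-0.07551) = 288.1·0.74993 = 216.055.
B = 255 by definition for t > 66.
Rounded: (198, 216, 255).
In hex: #C6D8FF.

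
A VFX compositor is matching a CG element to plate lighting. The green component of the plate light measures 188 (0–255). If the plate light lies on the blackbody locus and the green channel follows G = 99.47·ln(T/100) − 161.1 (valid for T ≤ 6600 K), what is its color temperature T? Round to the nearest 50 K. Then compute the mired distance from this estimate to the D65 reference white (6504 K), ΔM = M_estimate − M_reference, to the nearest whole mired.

ln t = (188 + 161.1) / 99.47 = 3.5096.
t = e^3.5096 = 33.435.
T = 100·t = 3343 K → 3350 K to the nearest 50 K.
M_estimate = 10⁶/3350 = 298.51; M_reference = 10⁶/6504 = 153.75.
ΔM = 298.51 − 153.75 = 144.76 → +145 mireds.

+145 mireds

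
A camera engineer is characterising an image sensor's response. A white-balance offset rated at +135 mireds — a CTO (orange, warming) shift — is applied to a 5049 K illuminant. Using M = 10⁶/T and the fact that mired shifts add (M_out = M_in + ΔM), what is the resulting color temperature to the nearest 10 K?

M_in = 10⁶/5049 = 198.06 mireds.
M_out = 198.06 + (+135) = 333.06 mireds.
T_out = 10⁶/333.06 = 3002.5 K → 3000 K.

3000 K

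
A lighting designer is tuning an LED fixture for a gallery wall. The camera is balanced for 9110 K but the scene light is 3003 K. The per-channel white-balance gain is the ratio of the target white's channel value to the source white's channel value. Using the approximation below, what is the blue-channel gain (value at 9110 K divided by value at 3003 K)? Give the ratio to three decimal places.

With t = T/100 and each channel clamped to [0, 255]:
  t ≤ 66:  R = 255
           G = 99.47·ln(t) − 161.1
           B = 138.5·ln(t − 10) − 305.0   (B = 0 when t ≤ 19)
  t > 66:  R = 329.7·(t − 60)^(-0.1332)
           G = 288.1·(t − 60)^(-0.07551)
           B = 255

At 3003 K (t = 30.03):
  B = 138.5·ln(30.03 − 10) − 305.0 = 138.5·ln 20.03 − 305.0 = 138.5·2.9972 − 305.0 = 110.117.
At 9110 K (t = 91.1):
  B = 255 by definition for t > 66.
Gain = 255.000 / 110.117 = 2.3157 → 2.316.

2.316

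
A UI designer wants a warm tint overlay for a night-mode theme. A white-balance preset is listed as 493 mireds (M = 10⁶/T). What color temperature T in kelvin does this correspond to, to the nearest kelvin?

2028 K

T = 10⁶ / 493 = 2028.40 K → 2028 K.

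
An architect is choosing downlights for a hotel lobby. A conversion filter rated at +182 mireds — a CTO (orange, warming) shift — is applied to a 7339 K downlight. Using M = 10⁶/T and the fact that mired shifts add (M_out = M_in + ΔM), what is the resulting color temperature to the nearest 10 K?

M_in = 10⁶/7339 = 136.26 mireds.
M_out = 136.26 + (+182) = 318.26 mireds.
T_out = 10⁶/318.26 = 3142.1 K → 3140 K.

3140 K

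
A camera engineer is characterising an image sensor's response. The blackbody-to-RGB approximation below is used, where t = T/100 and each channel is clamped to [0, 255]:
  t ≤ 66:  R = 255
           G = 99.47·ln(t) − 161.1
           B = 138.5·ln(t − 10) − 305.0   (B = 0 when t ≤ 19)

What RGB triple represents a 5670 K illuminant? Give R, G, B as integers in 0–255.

t = 5670/100 = 56.7; the t ≤ 66 branch applies.
R = 255 by definition for t ≤ 66.
G = 99.47·ln 56.7 − 161.1 = 99.47·4.0378 − 161.1 = 240.537.
B = 138.5·ln(56.7 − 10) − 305.0 = 138.5·ln 46.7 − 305.0 = 138.5·3.8437 − 305.0 = 227.359.
Rounded: (255, 241, 227).

R=255, G=241, B=227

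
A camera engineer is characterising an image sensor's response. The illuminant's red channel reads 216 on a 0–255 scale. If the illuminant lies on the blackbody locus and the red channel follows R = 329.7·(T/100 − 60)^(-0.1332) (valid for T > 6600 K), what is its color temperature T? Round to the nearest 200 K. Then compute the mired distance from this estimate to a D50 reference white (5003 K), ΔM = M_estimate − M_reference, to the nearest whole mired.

(t − 60)^(-0.1332) = 216/329.7 = 0.65514.
t − 60 = 0.65514^(1/-0.1332) = 0.65514^(-7.508) = 23.926, so t = 83.926.
T = 100·t = 8393 K → 8400 K to the nearest 200 K.
M_estimate = 10⁶/8400 = 119.05; M_reference = 10⁶/5003 = 199.88.
ΔM = 119.05 − 199.88 = -80.83 → -81 mireds.

-81 mireds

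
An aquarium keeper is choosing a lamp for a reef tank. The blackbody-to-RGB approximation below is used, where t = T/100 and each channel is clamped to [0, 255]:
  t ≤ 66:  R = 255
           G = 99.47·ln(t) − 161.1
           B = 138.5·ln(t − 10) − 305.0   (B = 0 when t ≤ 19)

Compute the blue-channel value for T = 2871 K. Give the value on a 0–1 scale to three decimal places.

t = 2871/100 = 28.71; the t ≤ 66 branch applies.
B = 138.5·ln(28.71 − 10) − 305.0 = 138.5·ln 18.71 − 305.0 = 138.5·2.9291 − 305.0 = 100.675.
On a 0–1 scale: 100.675/255 = 0.3948 → 0.395.

0.395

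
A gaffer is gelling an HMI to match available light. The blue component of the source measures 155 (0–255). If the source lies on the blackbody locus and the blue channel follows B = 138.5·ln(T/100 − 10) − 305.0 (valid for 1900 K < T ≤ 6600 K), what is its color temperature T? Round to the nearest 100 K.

3800 K

ln(t − 10) = (155 + 305.0) / 138.5 = 3.3213.
t − 10 = e^3.3213 = 27.696, so t = 37.696.
T = 100·t = 3770 K → 3800 K to the nearest 100 K.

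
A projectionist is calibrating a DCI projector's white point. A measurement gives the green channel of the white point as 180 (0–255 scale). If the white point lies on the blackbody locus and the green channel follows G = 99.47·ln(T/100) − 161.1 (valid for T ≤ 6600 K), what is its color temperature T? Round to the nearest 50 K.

ln t = (180 + 161.1) / 99.47 = 3.4292.
t = e^3.4292 = 30.851.
T = 100·t = 3085 K → 3100 K to the nearest 50 K.

3100 K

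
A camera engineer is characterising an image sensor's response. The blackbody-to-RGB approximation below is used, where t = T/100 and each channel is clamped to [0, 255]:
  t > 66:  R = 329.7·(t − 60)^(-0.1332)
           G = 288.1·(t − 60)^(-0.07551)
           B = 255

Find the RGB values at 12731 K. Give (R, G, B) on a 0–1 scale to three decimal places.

(0.738, 0.822, 1.000)

t = 12731/100 = 127.31; the t > 66 branch applies.
R = 329.7·(127.31 − 60)^(-0.1332) = 329.7·67.31^(-0.1332) = 329.7·0.57082 = 188.200.
G = 288.1·(127.31 − 60)^(-0.07551) = 288.1·67.31^(-0.07551) = 288.1·0.72772 = 209.655.
B = 255 by definition for t > 66.
Dividing each by 255: (0.7380, 0.8222, 1.0000) → (0.738, 0.822, 1.000).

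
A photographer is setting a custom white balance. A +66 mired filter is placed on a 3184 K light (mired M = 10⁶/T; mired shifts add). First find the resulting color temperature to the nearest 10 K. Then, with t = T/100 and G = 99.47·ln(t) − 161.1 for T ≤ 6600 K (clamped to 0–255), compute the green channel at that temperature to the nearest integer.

M_in = 10⁶/3184 = 314.07; M_out = 314.07 + (+66) = 380.07.
T_out = 10⁶/380.07 = 2631.1 K → 2630 K; t = 26.3.
G = 99.47·ln 26.3 − 161.1 = 99.47·3.2696 − 161.1 = 164.124.
Rounded: 164.

164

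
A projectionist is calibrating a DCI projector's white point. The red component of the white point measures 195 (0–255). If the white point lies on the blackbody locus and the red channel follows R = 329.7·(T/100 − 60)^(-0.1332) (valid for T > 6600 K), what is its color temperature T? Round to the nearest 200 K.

(t − 60)^(-0.1332) = 195/329.7 = 0.59145.
t − 60 = 0.59145^(1/-0.1332) = 0.59145^(-7.508) = 51.564, so t = 111.564.
T = 100·t = 11156 K → 11200 K to the nearest 200 K.

11200 K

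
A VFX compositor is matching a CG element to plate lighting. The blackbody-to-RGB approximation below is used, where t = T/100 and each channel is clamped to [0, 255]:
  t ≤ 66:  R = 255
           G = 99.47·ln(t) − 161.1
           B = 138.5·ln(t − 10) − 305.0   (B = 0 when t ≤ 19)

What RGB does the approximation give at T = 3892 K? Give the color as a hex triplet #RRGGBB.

#FFCBA1

t = 3892/100 = 38.92; the t ≤ 66 branch applies.
R = 255 by definition for t ≤ 66.
G = 99.47·ln 38.92 − 161.1 = 99.47·3.6615 − 161.1 = 203.110.
B = 138.5·ln(38.92 − 10) − 305.0 = 138.5·ln 28.92 − 305.0 = 138.5·3.3645 − 305.0 = 160.988.
Rounded: (255, 203, 161).
In hex: #FFCBA1.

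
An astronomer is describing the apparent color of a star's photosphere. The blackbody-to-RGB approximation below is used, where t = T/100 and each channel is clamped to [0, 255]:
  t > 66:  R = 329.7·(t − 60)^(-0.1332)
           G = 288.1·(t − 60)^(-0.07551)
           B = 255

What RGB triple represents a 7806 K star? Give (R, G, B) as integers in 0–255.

(224, 232, 255)

t = 7806/100 = 78.06; the t > 66 branch applies.
R = 329.7·(78.06 − 60)^(-0.1332) = 329.7·18.06^(-0.1332) = 329.7·0.68015 = 224.246.
G = 288.1·(78.06 − 60)^(-0.07551) = 288.1·18.06^(-0.07551) = 288.1·0.80372 = 231.552.
B = 255 by definition for t > 66.
Rounded: (224, 232, 255).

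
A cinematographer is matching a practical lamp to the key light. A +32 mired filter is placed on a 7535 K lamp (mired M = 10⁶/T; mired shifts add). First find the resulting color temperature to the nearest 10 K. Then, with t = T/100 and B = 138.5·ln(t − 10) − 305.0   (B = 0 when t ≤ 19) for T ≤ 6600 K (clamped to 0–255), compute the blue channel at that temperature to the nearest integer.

M_in = 10⁶/7535 = 132.71; M_out = 132.71 + (+32) = 164.71.
T_out = 10⁶/164.71 = 6071.1 K → 6070 K; t = 60.7.
B = 138.5·ln(60.7 − 10) − 305.0 = 138.5·ln 50.7 − 305.0 = 138.5·3.9259 − 305.0 = 238.741.
Rounded: 239.

239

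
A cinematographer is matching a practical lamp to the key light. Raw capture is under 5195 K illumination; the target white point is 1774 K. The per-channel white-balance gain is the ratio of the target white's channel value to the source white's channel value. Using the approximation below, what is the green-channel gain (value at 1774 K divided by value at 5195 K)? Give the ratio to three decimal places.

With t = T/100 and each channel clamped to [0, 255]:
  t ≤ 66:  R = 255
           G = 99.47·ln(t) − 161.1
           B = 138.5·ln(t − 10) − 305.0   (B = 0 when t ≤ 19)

At 5195 K (t = 51.95):
  G = 99.47·ln 51.95 − 161.1 = 99.47·3.9503 − 161.1 = 231.835.
At 1774 K (t = 17.74):
  G = 99.47·ln 17.74 − 161.1 = 99.47·2.8758 − 161.1 = 124.958.
Gain = 124.958 / 231.835 = 0.5390 → 0.539.

0.539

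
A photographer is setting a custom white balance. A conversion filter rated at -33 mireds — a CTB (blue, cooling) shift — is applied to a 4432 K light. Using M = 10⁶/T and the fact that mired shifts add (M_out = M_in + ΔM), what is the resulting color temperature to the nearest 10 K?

5190 K

M_in = 10⁶/4432 = 225.63 mireds.
M_out = 225.63 + (-33) = 192.63 mireds.
T_out = 10⁶/192.63 = 5191.3 K → 5190 K.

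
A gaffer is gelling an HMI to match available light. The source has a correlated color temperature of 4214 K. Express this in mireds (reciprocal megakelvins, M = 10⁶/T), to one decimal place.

M = 10⁶ / 4214 = 237.304 → 237.3 mireds.

237.3 mireds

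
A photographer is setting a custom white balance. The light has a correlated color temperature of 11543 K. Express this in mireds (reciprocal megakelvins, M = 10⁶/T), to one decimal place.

86.6 mireds

M = 10⁶ / 11543 = 86.633 → 86.6 mireds.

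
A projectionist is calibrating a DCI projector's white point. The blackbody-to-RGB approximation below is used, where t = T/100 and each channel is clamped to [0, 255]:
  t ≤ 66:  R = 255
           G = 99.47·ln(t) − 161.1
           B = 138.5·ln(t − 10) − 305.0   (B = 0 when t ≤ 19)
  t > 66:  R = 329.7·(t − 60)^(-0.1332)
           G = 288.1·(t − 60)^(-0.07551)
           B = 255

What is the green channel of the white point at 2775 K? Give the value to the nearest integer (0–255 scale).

t = 2775/100 = 27.75; the t ≤ 66 branch applies.
G = 99.47·ln 27.75 − 161.1 = 99.47·3.3232 − 161.1 = 169.462.
Rounded: 169.

169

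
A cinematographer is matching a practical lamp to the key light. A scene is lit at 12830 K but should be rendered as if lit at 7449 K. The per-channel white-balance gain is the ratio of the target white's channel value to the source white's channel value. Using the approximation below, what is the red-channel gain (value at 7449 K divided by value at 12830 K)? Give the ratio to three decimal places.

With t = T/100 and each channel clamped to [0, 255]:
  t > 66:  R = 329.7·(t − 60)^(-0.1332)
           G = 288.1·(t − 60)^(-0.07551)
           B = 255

1.229

At 12830 K (t = 128.3):
  R = 329.7·(128.3 − 60)^(-0.1332) = 329.7·68.3^(-0.1332) = 329.7·0.56971 = 187.834.
At 7449 K (t = 74.49):
  R = 329.7·(74.49 − 60)^(-0.1332) = 329.7·14.49^(-0.1332) = 329.7·0.70040 = 230.922.
Gain = 230.922 / 187.834 = 1.2294 → 1.229.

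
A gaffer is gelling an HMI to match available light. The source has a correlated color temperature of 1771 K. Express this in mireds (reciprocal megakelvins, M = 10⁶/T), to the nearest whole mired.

M = 10⁶ / 1771 = 564.653 → 565 mireds.

565 mireds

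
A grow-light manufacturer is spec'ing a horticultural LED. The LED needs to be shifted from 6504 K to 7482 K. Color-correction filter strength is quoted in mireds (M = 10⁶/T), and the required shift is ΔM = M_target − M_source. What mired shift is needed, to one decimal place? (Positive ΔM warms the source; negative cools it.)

-20.1 mireds

M_source = 10⁶/6504 = 153.752; M_target = 10⁶/7482 = 133.654.
ΔM = 133.654 − 153.752 = -20.097 → -20.1 mireds, a cooling shift.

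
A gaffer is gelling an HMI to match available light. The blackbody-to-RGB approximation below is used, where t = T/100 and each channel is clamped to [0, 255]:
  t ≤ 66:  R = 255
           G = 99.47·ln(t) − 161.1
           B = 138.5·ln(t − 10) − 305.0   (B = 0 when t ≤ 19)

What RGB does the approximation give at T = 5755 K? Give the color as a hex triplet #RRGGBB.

#FFF2E6

t = 5755/100 = 57.55; the t ≤ 66 branch applies.
R = 255 by definition for t ≤ 66.
G = 99.47·ln 57.55 − 161.1 = 99.47·4.0527 − 161.1 = 242.018.
B = 138.5·ln(57.55 − 10) − 305.0 = 138.5·ln 47.55 − 305.0 = 138.5·3.8618 − 305.0 = 229.857.
Rounded: (255, 242, 230).
In hex: #FFF2E6.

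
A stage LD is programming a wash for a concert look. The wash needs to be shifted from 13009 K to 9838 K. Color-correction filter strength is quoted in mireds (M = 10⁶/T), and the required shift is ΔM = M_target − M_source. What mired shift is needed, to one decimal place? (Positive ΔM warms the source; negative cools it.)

+24.8 mireds

M_source = 10⁶/13009 = 76.870; M_target = 10⁶/9838 = 101.647.
ΔM = 101.647 − 76.870 = 24.777 → +24.8 mireds, a warming shift.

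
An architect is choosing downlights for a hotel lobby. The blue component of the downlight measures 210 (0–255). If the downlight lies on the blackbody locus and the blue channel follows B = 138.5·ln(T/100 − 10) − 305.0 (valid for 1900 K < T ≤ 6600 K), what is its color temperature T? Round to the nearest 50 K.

5100 K

ln(t − 10) = (210 + 305.0) / 138.5 = 3.7184.
t − 10 = e^3.7184 = 41.199, so t = 51.199.
T = 100·t = 5120 K → 5100 K to the nearest 50 K.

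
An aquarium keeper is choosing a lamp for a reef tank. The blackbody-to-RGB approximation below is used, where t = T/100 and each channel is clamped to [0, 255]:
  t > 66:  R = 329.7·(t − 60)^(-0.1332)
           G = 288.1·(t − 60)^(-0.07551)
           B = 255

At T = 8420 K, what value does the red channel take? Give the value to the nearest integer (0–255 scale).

t = 8420/100 = 84.2; the t > 66 branch applies.
R = 329.7·(84.2 − 60)^(-0.1332) = 329.7·24.2^(-0.1332) = 329.7·0.65415 = 215.672.
Rounded: 216.

216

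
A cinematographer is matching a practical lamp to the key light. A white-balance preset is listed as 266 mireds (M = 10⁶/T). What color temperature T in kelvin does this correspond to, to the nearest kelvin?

T = 10⁶ / 266 = 3759.40 K → 3759 K.

3759 K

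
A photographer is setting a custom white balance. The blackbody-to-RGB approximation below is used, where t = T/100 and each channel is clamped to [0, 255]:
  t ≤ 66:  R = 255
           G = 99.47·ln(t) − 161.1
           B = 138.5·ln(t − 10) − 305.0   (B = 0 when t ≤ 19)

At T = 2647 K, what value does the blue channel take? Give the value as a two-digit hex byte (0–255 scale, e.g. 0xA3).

0x53

t = 2647/100 = 26.47; the t ≤ 66 branch applies.
B = 138.5·ln(26.47 − 10) − 305.0 = 138.5·ln 16.47 − 305.0 = 138.5·2.8015 − 305.0 = 83.013.
Rounded: 83; in hex, 0x53.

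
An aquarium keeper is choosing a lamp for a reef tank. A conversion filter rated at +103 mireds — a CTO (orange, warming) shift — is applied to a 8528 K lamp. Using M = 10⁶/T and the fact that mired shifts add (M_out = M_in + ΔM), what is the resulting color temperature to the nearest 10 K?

M_in = 10⁶/8528 = 117.26 mireds.
M_out = 117.26 + (+103) = 220.26 mireds.
T_out = 10⁶/220.26 = 4540.1 K → 4540 K.

4540 K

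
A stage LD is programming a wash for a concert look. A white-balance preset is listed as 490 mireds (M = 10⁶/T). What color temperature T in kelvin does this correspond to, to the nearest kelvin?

2041 K

T = 10⁶ / 490 = 2040.82 K → 2041 K.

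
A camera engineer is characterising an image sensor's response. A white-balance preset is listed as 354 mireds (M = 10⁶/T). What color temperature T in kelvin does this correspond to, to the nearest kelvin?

2825 K

T = 10⁶ / 354 = 2824.86 K → 2825 K.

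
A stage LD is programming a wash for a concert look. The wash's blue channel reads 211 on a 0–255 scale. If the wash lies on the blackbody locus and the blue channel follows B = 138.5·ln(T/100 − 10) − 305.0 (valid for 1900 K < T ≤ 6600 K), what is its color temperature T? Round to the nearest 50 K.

5150 K

ln(t − 10) = (211 + 305.0) / 138.5 = 3.7256.
t − 10 = e^3.7256 = 41.497, so t = 51.497.
T = 100·t = 5150 K → 5150 K to the nearest 50 K.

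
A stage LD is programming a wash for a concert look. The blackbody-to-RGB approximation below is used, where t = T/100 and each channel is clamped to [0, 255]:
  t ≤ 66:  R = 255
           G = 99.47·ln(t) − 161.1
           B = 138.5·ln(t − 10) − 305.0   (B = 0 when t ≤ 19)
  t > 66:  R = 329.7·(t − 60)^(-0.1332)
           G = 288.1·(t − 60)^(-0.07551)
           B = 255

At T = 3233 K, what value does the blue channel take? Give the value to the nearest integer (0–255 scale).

125

t = 3233/100 = 32.33; the t ≤ 66 branch applies.
B = 138.5·ln(32.33 − 10) − 305.0 = 138.5·ln 22.33 − 305.0 = 138.5·3.1059 − 305.0 = 125.171.
Rounded: 125.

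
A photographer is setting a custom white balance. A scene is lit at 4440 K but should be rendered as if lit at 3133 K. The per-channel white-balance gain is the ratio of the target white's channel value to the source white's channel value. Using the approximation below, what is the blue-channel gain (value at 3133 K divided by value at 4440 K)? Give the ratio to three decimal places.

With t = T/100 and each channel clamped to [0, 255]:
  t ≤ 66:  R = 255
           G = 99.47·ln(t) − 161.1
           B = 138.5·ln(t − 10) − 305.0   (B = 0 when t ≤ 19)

0.642

At 4440 K (t = 44.4):
  B = 138.5·ln(44.4 − 10) − 305.0 = 138.5·ln 34.4 − 305.0 = 138.5·3.5381 − 305.0 = 185.021.
At 3133 K (t = 31.33):
  B = 138.5·ln(31.33 − 10) − 305.0 = 138.5·ln 21.33 − 305.0 = 138.5·3.0601 − 305.0 = 118.826.
Gain = 118.826 / 185.021 = 0.6422 → 0.642.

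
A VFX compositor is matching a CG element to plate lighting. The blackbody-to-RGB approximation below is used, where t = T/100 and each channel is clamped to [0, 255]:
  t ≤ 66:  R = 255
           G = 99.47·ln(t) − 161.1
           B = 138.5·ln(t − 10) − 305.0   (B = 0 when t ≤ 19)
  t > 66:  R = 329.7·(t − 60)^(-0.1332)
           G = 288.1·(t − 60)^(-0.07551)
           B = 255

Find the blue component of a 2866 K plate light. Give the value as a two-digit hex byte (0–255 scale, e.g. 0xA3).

0x64

t = 2866/100 = 28.66; the t ≤ 66 branch applies.
B = 138.5·ln(28.66 − 10) − 305.0 = 138.5·ln 18.66 − 305.0 = 138.5·2.9264 − 305.0 = 100.304.
Rounded: 100; in hex, 0x64.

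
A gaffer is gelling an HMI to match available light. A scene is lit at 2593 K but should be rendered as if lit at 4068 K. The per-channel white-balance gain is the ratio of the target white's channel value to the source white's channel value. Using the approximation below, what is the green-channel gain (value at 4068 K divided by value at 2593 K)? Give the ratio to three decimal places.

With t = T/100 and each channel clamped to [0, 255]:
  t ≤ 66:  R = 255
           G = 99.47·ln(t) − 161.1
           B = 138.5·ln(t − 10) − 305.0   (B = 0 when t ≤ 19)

1.275

At 2593 K (t = 25.93):
  G = 99.47·ln 25.93 − 161.1 = 99.47·3.2554 − 161.1 = 162.715.
At 4068 K (t = 40.68):
  G = 99.47·ln 40.68 − 161.1 = 99.47·3.7057 − 161.1 = 207.510.
Gain = 207.510 / 162.715 = 1.2753 → 1.275.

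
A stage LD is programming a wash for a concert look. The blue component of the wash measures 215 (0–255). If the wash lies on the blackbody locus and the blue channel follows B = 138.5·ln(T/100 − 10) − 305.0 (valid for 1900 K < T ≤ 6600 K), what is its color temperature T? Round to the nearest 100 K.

5300 K

ln(t − 10) = (215 + 305.0) / 138.5 = 3.7545.
t − 10 = e^3.7545 = 42.713, so t = 52.713.
T = 100·t = 5271 K → 5300 K to the nearest 100 K.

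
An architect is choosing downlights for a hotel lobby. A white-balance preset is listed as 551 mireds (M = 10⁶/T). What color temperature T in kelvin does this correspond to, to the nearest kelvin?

1815 K

T = 10⁶ / 551 = 1814.88 K → 1815 K.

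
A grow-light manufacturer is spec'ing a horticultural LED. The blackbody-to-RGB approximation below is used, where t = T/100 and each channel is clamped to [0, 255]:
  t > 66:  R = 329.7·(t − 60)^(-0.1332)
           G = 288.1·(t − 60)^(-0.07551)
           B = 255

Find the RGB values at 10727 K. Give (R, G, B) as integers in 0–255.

(197, 215, 255)

t = 10727/100 = 107.27; the t > 66 branch applies.
R = 329.7·(107.27 − 60)^(-0.1332) = 329.7·47.27^(-0.1332) = 329.7·0.59834 = 197.271.
G = 288.1·(107.27 − 60)^(-0.07551) = 288.1·47.27^(-0.07551) = 288.1·0.74740 = 215.325.
B = 255 by definition for t > 66.
Rounded: (197, 215, 255).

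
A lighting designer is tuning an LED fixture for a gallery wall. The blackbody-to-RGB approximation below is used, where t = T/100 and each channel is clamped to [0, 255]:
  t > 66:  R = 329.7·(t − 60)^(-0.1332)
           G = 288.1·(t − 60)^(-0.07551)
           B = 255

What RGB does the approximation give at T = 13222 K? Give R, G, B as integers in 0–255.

t = 13222/100 = 132.22; the t > 66 branch applies.
R = 329.7·(132.22 − 60)^(-0.1332) = 329.7·72.22^(-0.1332) = 329.7·0.56549 = 186.443.
G = 288.1·(132.22 − 60)^(-0.07551) = 288.1·72.22^(-0.07551) = 288.1·0.72386 = 208.543.
B = 255 by definition for t > 66.
Rounded: (186, 209, 255).

R=186, G=209, B=255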